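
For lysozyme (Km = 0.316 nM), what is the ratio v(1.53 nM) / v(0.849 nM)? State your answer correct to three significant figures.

1.14

Since Vmax cancels, v₂/v₁ = [S]₂(Km+[S]₁) / [S]₁(Km+[S]₂).
= 1.53×(0.316+0.849) / (0.849×(0.316+1.53)) = 1.782/1.567 = 1.14.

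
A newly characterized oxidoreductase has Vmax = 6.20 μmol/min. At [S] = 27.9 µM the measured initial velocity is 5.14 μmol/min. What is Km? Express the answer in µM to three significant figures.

5.75 µM

From v = Vmax[S]/(Km+[S]), Km = [S](Vmax − v)/v.
Km = 27.9 × (6.20 − 5.14) / 5.14 = 29.57/5.14 = 5.75 µM.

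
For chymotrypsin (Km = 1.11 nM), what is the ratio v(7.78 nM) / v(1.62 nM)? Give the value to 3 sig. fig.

The fractional saturations are [S]/(Km+[S]) = 1.62/2.730 = 0.5934 and 7.78/8.890 = 0.8751.
v₂/v₁ is just their ratio: 0.8751/0.5934 = 1.47.

1.47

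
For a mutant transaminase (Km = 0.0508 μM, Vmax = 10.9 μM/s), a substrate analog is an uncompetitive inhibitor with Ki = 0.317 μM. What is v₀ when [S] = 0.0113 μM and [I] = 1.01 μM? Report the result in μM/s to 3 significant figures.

1.26 μM/s

α = 1 + [I]/Ki = 1 + 1.01/0.317 = 4.186.
For an uncompetitive inhibitor, both parameters are divided by α, giving Vmax/α and Km/α: Km,app = 0.0121 μM, Vmax,app = 2.60 μM/s.
v = Vmax,app·[S]/(Km,app + [S]) = 2.60 × 0.0113/(0.0121 + 0.0113) = 1.26 μM/s.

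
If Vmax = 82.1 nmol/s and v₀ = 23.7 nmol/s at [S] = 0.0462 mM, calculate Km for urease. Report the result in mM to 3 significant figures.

From v = Vmax[S]/(Km+[S]), Km = [S](Vmax − v)/v.
Km = 0.0462 × (82.1 − 23.7) / 23.7 = 2.698/23.7 = 0.114 mM.

0.114 mM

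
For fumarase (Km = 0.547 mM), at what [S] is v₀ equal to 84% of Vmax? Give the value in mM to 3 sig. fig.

2.87 mM

v/Vmax = [S]/(Km+[S]) = 0.84, so [S] = Km·0.84/(1 − 0.84) = 0.547 × 5.250.
[S] = 2.87 mM.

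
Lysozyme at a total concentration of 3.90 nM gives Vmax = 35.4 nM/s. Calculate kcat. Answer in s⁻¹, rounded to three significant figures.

kcat = Vmax/[E]total = 35.4 nM/s / 3.90 nM = 9.08 s⁻¹.

9.08 s⁻¹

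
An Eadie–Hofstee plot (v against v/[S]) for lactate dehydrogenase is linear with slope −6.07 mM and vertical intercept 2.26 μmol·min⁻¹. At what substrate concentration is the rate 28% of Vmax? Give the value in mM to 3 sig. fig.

2.36 mM

The Eadie–Hofstee slope gives Km = 6.07 mM (slope = −Km).
v/Vmax = [S]/(Km+[S]) = 0.28 ⇒ [S] = Km·0.28/(1−0.28) = 6.07 × 0.3889 = 2.36 mM.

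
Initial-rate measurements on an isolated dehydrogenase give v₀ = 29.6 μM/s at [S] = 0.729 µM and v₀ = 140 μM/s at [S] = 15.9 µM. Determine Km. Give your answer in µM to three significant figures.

3.47 µM

In reciprocal form, 1/v = (Km/Vmax)·(1/[S]) + 1/Vmax. The two points give (1/[S], 1/v) = (1.372, 0.03378) and (0.06289, 0.007143).
Slope = (0.03378 − 0.007143)/(1.372 − 0.06289) = 0.02035; intercept = 0.03378 − 0.02035×1.372 = 0.005863.
Vmax = 1/intercept = 171 μM/s; Km = slope × Vmax = 0.02035 × 171 = 3.47 µM.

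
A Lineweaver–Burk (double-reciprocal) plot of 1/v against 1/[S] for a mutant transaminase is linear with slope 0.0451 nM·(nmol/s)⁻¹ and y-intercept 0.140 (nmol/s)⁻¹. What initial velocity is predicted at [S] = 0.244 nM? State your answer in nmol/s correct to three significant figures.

3.08 nmol/s

The y-intercept is 1/Vmax, so Vmax = 1/0.140 = 7.14 nmol/s.
The slope is Km/Vmax, so Km = 0.0451 × 7.14 = 0.322 nM.
Then v = 7.14 × 0.244/(0.322 + 0.244) = 3.08 nmol/s.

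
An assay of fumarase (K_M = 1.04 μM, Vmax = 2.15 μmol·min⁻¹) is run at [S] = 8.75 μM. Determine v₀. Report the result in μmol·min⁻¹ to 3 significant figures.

[S]/(Km+[S]) = 8.75/9.790 = 0.8938, the fractional saturation.
v = 0.8938 × Vmax = 0.8938 × 2.15 = 1.92 μmol·min⁻¹.

1.92 μmol·min⁻¹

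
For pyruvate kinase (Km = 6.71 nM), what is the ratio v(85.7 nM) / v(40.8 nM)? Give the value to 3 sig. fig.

The fractional saturations are [S]/(Km+[S]) = 40.8/47.51 = 0.8588 and 85.7/92.41 = 0.9274.
v₂/v₁ is just their ratio: 0.9274/0.8588 = 1.08.

1.08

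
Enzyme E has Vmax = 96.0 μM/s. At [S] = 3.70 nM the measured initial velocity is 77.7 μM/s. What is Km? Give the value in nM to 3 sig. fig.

v/Vmax = 77.7/96.0 = 0.8094 = [S]/(Km+[S]).
So Km + [S] = [S]/0.8094 = 4.571 nM, giving Km = 4.571 − 3.70 = 0.871 nM.

0.871 nM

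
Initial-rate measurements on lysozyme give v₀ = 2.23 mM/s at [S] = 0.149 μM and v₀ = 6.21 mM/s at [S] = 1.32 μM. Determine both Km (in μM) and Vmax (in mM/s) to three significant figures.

Km = 0.388 μM; Vmax = 8.03 mM/s

From v = Vmax[S]/(Km+[S]), each point gives Vmax = v(Km+[S])/[S].
Equating: 2.23(Km+0.149)/0.149 = 6.21(Km+1.32)/1.32.
14.97·Km + 2.23 = 4.705·Km + 6.21, so (14.97 − 4.705)·Km = 6.21 − 2.23.
Km = 3.980/10.26 = 0.388 μM; then Vmax = 2.23(0.388+0.149)/0.149 = 8.03 mM/s.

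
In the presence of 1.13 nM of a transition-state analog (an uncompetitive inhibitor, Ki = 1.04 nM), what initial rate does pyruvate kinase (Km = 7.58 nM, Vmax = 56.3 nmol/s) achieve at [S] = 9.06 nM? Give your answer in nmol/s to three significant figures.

19.3 nmol/s

With α = 1 + [I]/Ki = 1 + 1.13/1.04 = 2.087, the uncompetitive rate law is v = (Vmax/α)·[S] / (Km/α + [S]).
v = (56.3/2.087)×9.06 / (7.58/2.087 + 9.06) = 244.5/12.69 = 19.3 nmol/s.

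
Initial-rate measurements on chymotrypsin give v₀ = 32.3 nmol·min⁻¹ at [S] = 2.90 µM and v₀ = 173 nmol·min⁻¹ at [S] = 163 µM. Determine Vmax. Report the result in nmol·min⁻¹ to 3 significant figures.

188 nmol·min⁻¹

From v = Vmax[S]/(Km+[S]), each point gives Vmax = v(Km+[S])/[S].
Equating: 32.3(Km+2.90)/2.90 = 173(Km+163)/163.
11.14·Km + 32.3 = 1.061·Km + 173, so (11.14 − 1.061)·Km = 173 − 32.3.
Km = 140.7/10.08 = 14.0 µM; then Vmax = 32.3(14.0+2.90)/2.90 = 188 nmol·min⁻¹.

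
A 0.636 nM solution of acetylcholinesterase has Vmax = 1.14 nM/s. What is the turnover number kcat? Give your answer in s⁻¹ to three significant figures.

kcat = Vmax/[E]total = 1.14 nM/s / 0.636 nM = 1.79 s⁻¹.

1.79 s⁻¹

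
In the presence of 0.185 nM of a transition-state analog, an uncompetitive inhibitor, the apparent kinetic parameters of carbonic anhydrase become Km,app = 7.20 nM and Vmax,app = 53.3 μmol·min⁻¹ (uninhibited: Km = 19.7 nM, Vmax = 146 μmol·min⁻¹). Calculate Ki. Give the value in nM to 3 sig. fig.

0.106 nM

Uncompetitive: Vmax,app = Vmax/α (and Km,app = Km/α) with α = 1 + [I]/Ki.
α = Vmax/Vmax,app = 146/53.3 = 2.739.
Ki = [I]/(α − 1) = 0.185/1.739 = 0.106 nM.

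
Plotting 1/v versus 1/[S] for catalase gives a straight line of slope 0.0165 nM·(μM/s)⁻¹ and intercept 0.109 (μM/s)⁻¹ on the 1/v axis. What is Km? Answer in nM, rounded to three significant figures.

0.151 nM

y-intercept = 1/Vmax ⇒ Vmax = 9.17 μM/s; slope = Km/Vmax ⇒ Km = slope × Vmax.
Km = 0.0165 × 9.17 = 0.151 nM.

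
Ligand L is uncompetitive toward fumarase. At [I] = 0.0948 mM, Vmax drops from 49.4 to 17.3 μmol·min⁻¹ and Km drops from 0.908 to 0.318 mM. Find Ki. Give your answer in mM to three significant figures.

Uncompetitive: Vmax,app = Vmax/α (and Km,app = Km/α) with α = 1 + [I]/Ki.
α = Vmax/Vmax,app = 49.4/17.3 = 2.855.
Ki = [I]/(α − 1) = 0.0948/1.855 = 0.0511 mM.

0.0511 mM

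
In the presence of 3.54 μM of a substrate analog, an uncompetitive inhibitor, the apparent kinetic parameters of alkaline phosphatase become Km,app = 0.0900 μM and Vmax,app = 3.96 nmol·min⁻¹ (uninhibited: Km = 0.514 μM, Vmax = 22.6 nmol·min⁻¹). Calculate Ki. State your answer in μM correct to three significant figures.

0.752 μM

Uncompetitive: Vmax,app = Vmax/α (and Km,app = Km/α) with α = 1 + [I]/Ki.
α = Vmax/Vmax,app = 22.6/3.96 = 5.707.
Since α = 1 + [I]/Ki, [I]/Ki = 5.707 − 1 = 4.707 and Ki = 3.54/4.707 = 0.752 μM.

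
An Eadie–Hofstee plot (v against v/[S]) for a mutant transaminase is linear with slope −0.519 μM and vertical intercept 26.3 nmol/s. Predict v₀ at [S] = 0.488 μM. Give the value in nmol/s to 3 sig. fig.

In the Eadie–Hofstee form v = Vmax − Km·(v/[S]), the slope is −Km and the intercept is Vmax, so Km = 0.519 μM and Vmax = 26.3 nmol/s.
v = 26.3 × 0.488/(0.519 + 0.488) = 12.7 nmol/s.

12.7 nmol/s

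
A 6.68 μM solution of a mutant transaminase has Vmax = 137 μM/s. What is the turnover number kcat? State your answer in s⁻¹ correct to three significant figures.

kcat = Vmax/[E]total = 137 μM/s / 6.68 μM = 20.5 s⁻¹.

20.5 s⁻¹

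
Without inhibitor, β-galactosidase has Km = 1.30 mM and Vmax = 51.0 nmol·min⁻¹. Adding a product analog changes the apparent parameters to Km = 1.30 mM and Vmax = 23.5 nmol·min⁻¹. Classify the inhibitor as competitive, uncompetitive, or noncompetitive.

noncompetitive

Vmax decreases (51.0 → 23.5 nmol·min⁻¹) while Km is unchanged — pure noncompetitive inhibition.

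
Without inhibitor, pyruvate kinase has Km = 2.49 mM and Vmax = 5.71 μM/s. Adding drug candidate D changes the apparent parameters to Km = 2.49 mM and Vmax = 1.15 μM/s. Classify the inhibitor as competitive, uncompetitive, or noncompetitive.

noncompetitive

Vmax decreases (5.71 → 1.15 μM/s) while Km is unchanged — pure noncompetitive inhibition.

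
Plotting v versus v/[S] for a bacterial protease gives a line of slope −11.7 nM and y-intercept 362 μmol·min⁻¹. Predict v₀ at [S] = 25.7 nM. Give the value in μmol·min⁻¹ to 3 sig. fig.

249 μmol·min⁻¹

In the Eadie–Hofstee form v = Vmax − Km·(v/[S]), the slope is −Km and the intercept is Vmax, so Km = 11.7 nM and Vmax = 362 μmol·min⁻¹.
v = 362 × 25.7/(11.7 + 25.7) = 249 μmol·min⁻¹.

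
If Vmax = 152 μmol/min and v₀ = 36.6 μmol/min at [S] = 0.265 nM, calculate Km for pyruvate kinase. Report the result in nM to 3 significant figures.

0.836 nM

From v = Vmax[S]/(Km+[S]), Km = [S](Vmax − v)/v.
Km = 0.265 × (152 − 36.6) / 36.6 = 30.58/36.6 = 0.836 nM.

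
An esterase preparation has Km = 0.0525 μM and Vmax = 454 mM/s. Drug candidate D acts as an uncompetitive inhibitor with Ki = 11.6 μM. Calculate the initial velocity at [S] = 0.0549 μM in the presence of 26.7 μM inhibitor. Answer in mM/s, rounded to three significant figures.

107 mM/s

With α = 1 + [I]/Ki = 1 + 26.7/11.6 = 3.302, the uncompetitive rate law is v = (Vmax/α)·[S] / (Km/α + [S]).
v = (454/3.302)×0.0549 / (0.0525/3.302 + 0.0549) = 7.549/0.07080 = 107 mM/s.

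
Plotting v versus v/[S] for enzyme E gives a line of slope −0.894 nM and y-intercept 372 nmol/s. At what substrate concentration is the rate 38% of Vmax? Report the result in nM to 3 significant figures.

The Eadie–Hofstee slope gives Km = 0.894 nM (slope = −Km).
v/Vmax = [S]/(Km+[S]) = 0.38 ⇒ [S] = Km·0.38/(1−0.38) = 0.894 × 0.6129 = 0.548 nM.

0.548 nM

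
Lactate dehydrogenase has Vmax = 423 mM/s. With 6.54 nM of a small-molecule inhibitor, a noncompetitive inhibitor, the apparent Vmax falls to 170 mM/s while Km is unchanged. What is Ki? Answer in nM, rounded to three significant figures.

4.39 nM

Noncompetitive: Vmax,app = Vmax/α with α = 1 + [I]/Ki.
α = Vmax/Vmax,app = 423/170 = 2.488.
Ki = [I]/(α − 1) = 6.54/1.488 = 4.39 nM.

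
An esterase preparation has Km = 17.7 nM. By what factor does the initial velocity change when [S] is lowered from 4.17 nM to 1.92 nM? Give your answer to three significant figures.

0.513

The fractional saturations are [S]/(Km+[S]) = 4.17/21.87 = 0.1907 and 1.92/19.62 = 0.09786.
v₂/v₁ is just their ratio: 0.09786/0.1907 = 0.513.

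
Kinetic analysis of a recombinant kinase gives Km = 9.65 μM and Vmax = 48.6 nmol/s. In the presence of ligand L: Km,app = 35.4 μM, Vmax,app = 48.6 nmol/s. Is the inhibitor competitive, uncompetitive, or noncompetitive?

competitive

Km increases (9.65 → 35.4 μM) while Vmax is unchanged — the hallmark of competitive inhibition.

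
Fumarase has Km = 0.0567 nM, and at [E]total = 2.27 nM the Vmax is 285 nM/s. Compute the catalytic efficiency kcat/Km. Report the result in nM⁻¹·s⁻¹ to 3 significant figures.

kcat = Vmax/[E]total = 285/2.27 = 126 s⁻¹.
kcat/Km = 126/0.0567 = 2210 nM⁻¹·s⁻¹.

2210 nM⁻¹·s⁻¹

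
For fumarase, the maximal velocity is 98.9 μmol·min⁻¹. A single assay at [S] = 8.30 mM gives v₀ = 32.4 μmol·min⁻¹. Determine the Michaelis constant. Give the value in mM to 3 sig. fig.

17.0 mM

v/Vmax = 32.4/98.9 = 0.3276 = [S]/(Km+[S]).
So Km + [S] = [S]/0.3276 = 25.34 mM, giving Km = 25.34 − 8.30 = 17.0 mM.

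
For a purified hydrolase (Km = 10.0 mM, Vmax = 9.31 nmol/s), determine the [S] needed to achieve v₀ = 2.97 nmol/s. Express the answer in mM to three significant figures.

The required fractional saturation is v/Vmax = 2.97/9.31 = 0.3190.
Then [S]/(Km+[S]) = 0.3190 ⇒ [S] = 10.0 × 0.3190/(1 − 0.3190) = 4.68 mM.

4.68 mM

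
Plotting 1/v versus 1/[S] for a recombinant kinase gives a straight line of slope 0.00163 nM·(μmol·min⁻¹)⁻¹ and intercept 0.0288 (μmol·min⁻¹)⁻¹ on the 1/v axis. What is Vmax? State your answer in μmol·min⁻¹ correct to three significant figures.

The y-intercept of a Lineweaver–Burk plot equals 1/Vmax, so Vmax = 1/0.0288 = 34.7 μmol·min⁻¹.

34.7 μmol·min⁻¹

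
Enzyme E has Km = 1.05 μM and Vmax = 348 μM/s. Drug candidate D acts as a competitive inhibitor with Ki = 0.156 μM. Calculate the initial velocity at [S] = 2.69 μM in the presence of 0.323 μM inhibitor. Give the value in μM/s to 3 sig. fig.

158 μM/s

With α = 1 + [I]/Ki = 1 + 0.323/0.156 = 3.071, the competitive rate law is v = Vmax[S] / (αKm + [S]).
v = 348×2.69 / (3.071×1.05 + 2.69) = 936.1/5.914 = 158 μM/s.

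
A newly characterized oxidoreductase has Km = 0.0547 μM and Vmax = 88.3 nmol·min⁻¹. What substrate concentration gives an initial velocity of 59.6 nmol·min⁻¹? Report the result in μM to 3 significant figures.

The required fractional saturation is v/Vmax = 59.6/88.3 = 0.6750.
Then [S]/(Km+[S]) = 0.6750 ⇒ [S] = 0.0547 × 0.6750/(1 − 0.6750) = 0.114 μM.

0.114 μM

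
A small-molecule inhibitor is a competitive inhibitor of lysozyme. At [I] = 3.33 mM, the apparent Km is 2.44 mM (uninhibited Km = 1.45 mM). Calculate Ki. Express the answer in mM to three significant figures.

Competitive: Km,app = α·Km with α = 1 + [I]/Ki.
α = Km,app/Km = 2.44/1.45 = 1.683.
Since α = 1 + [I]/Ki, [I]/Ki = 1.683 − 1 = 0.6828 and Ki = 3.33/0.6828 = 4.88 mM.

4.88 mM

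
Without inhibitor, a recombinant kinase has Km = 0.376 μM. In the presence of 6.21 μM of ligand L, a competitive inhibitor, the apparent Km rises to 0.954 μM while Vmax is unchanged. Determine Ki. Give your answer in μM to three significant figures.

4.04 μM

Competitive: Km,app = α·Km with α = 1 + [I]/Ki.
α = Km,app/Km = 0.954/0.376 = 2.537.
Ki = [I]/(α − 1) = 6.21/1.537 = 4.04 μM.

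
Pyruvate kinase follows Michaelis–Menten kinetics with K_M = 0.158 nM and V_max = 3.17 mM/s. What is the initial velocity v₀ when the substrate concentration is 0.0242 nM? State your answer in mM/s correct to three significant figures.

0.421 mM/s

v = Vmax·[S]/(Km + [S]) = 3.17 × 0.0242 / (0.158 + 0.0242)
  = 0.07671 / 0.1822 = 0.421 mM/s.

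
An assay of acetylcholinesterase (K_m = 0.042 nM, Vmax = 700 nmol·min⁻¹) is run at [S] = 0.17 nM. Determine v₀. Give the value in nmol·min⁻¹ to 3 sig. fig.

561 nmol·min⁻¹

[S]/(Km+[S]) = 0.17/0.2120 = 0.8019, the fractional saturation.
v = 0.8019 × Vmax = 0.8019 × 700 = 561 nmol·min⁻¹.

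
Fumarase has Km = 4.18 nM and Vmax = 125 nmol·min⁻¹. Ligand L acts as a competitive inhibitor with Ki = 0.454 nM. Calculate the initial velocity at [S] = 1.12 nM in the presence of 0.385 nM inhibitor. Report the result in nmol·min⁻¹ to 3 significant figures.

15.8 nmol·min⁻¹

α = 1 + [I]/Ki = 1 + 0.385/0.454 = 1.848.
For a competitive inhibitor, Vmax is unchanged and the apparent Km becomes α·Km: Km,app = 7.72 nM, Vmax,app = 125 nmol·min⁻¹.
v = Vmax,app·[S]/(Km,app + [S]) = 125 × 1.12/(7.72 + 1.12) = 15.8 nmol·min⁻¹.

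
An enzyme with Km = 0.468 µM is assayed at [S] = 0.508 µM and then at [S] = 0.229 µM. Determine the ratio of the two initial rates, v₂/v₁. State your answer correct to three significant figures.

The fractional saturations are [S]/(Km+[S]) = 0.508/0.9760 = 0.5205 and 0.229/0.6970 = 0.3286.
v₂/v₁ is just their ratio: 0.3286/0.5205 = 0.631.

0.631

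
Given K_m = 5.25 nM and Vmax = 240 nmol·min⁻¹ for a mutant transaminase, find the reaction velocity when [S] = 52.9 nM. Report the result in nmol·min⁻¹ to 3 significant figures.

218 nmol·min⁻¹

v = Vmax·[S]/(Km + [S]) = 240 × 52.9 / (5.25 + 52.9)
  = 12700 / 58.15 = 218 nmol·min⁻¹.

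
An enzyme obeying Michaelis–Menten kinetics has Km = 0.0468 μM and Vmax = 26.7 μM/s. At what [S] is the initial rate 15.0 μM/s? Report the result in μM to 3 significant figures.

0.0600 μM

The required fractional saturation is v/Vmax = 15.0/26.7 = 0.5618.
Then [S]/(Km+[S]) = 0.5618 ⇒ [S] = 0.0468 × 0.5618/(1 − 0.5618) = 0.0600 μM.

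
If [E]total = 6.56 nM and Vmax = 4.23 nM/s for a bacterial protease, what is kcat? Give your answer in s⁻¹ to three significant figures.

kcat = Vmax/[E]total = 4.23 nM/s / 6.56 nM = 0.645 s⁻¹.

0.645 s⁻¹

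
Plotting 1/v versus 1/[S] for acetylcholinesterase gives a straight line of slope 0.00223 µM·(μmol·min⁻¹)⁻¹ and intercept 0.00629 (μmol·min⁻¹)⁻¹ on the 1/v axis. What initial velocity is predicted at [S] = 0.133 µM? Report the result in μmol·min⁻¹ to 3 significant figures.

The y-intercept is 1/Vmax, so Vmax = 1/0.00629 = 159 μmol·min⁻¹.
The slope is Km/Vmax, so Km = 0.00223 × 159 = 0.355 µM.
Then v = 159 × 0.133/(0.355 + 0.133) = 43.4 μmol·min⁻¹.

43.4 μmol·min⁻¹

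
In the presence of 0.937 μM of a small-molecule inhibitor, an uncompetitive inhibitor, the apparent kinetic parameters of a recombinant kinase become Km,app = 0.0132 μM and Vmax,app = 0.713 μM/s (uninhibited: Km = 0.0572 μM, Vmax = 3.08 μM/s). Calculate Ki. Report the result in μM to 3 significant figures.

0.282 μM

Uncompetitive: Vmax,app = Vmax/α (and Km,app = Km/α) with α = 1 + [I]/Ki.
α = Vmax/Vmax,app = 3.08/0.713 = 4.320.
Ki = [I]/(α − 1) = 0.937/3.320 = 0.282 μM.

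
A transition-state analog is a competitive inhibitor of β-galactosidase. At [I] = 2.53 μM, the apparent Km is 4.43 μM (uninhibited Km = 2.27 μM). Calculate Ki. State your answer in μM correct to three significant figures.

Competitive: Km,app = α·Km with α = 1 + [I]/Ki.
α = Km,app/Km = 4.43/2.27 = 1.952.
Ki = [I]/(α − 1) = 2.53/0.9515 = 2.66 μM.

2.66 μM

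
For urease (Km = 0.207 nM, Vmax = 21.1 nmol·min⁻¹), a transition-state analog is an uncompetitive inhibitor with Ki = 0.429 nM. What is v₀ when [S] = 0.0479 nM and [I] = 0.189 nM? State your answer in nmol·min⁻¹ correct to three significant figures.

3.66 nmol·min⁻¹

With α = 1 + [I]/Ki = 1 + 0.189/0.429 = 1.441, the uncompetitive rate law is v = (Vmax/α)·[S] / (Km/α + [S]).
v = (21.1/1.441)×0.0479 / (0.207/1.441 + 0.0479) = 0.7016/0.1916 = 3.66 nmol·min⁻¹.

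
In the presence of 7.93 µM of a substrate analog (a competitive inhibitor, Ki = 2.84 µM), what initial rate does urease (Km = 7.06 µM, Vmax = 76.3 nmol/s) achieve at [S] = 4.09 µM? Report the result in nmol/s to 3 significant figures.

α = 1 + [I]/Ki = 1 + 7.93/2.84 = 3.792.
For a competitive inhibitor, Vmax is unchanged and the apparent Km becomes α·Km: Km,app = 26.8 µM, Vmax,app = 76.3 nmol/s.
v = Vmax,app·[S]/(Km,app + [S]) = 76.3 × 4.09/(26.8 + 4.09) = 10.1 nmol/s.

10.1 nmol/s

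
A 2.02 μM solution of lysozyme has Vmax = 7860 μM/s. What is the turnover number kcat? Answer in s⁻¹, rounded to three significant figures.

kcat = Vmax/[E]total = 7860 μM/s / 2.02 μM = 3890 s⁻¹.

3890 s⁻¹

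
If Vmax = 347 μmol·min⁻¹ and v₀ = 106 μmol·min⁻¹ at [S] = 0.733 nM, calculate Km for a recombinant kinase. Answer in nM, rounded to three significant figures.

From v = Vmax[S]/(Km+[S]), Km = [S](Vmax − v)/v.
Km = 0.733 × (347 − 106) / 106 = 176.7/106 = 1.67 nM.

1.67 nM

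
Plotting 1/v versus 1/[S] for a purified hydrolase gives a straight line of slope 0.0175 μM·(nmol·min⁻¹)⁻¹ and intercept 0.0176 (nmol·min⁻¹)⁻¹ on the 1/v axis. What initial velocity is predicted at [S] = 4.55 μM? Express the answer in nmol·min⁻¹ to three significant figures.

The y-intercept is 1/Vmax, so Vmax = 1/0.0176 = 56.8 nmol·min⁻¹.
The slope is Km/Vmax, so Km = 0.0175 × 56.8 = 0.994 μM.
Then v = 56.8 × 4.55/(0.994 + 4.55) = 46.6 nmol·min⁻¹.

46.6 nmol·min⁻¹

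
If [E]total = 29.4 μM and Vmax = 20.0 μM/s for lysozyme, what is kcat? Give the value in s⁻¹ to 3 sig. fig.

kcat = Vmax/[E]total = 20.0 μM/s / 29.4 μM = 0.680 s⁻¹.

0.680 s⁻¹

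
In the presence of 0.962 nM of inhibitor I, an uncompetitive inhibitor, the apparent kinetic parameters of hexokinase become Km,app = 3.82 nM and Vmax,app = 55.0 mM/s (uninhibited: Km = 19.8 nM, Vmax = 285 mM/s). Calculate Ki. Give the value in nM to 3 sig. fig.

0.230 nM

Uncompetitive: Vmax,app = Vmax/α (and Km,app = Km/α) with α = 1 + [I]/Ki.
α = Vmax/Vmax,app = 285/55.0 = 5.182.
Ki = [I]/(α − 1) = 0.962/4.182 = 0.230 nM.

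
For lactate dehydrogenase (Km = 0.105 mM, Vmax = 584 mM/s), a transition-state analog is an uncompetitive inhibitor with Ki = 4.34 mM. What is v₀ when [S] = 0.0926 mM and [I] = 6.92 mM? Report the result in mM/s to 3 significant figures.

157 mM/s

With α = 1 + [I]/Ki = 1 + 6.92/4.34 = 2.594, the uncompetitive rate law is v = (Vmax/α)·[S] / (Km/α + [S]).
v = (584/2.594)×0.0926 / (0.105/2.594 + 0.0926) = 20.84/0.1331 = 157 mM/s.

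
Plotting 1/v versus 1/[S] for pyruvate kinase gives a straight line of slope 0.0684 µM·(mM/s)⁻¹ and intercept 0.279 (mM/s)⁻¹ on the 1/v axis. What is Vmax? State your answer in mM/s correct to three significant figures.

The y-intercept of a Lineweaver–Burk plot equals 1/Vmax, so Vmax = 1/0.279 = 3.58 mM/s.

3.58 mM/s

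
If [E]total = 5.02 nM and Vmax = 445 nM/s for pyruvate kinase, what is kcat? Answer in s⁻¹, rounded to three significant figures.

88.6 s⁻¹

kcat = Vmax/[E]total = 445 nM/s / 5.02 nM = 88.6 s⁻¹.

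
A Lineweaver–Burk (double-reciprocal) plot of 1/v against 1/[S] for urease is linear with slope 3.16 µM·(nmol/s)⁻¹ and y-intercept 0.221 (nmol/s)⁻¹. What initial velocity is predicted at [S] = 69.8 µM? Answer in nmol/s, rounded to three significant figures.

The y-intercept is 1/Vmax, so Vmax = 1/0.221 = 4.52 nmol/s.
The slope is Km/Vmax, so Km = 3.16 × 4.52 = 14.3 µM.
Then v = 4.52 × 69.8/(14.3 + 69.8) = 3.76 nmol/s.

3.76 nmol/s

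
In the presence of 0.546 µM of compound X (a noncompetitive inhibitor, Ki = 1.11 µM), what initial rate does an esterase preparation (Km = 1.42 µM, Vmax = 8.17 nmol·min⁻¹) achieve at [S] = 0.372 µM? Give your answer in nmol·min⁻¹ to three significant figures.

1.14 nmol·min⁻¹

With α = 1 + [I]/Ki = 1 + 0.546/1.11 = 1.492, the noncompetitive rate law is v = (Vmax/α)·[S] / (Km + [S]).
v = (8.17/1.492)×0.372 / (1.42 + 0.372) = 2.037/1.792 = 1.14 nmol·min⁻¹.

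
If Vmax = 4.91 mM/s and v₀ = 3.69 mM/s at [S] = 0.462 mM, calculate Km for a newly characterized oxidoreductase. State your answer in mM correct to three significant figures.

0.153 mM

From v = Vmax[S]/(Km+[S]), Km = [S](Vmax − v)/v.
Km = 0.462 × (4.91 − 3.69) / 3.69 = 0.5636/3.69 = 0.153 mM.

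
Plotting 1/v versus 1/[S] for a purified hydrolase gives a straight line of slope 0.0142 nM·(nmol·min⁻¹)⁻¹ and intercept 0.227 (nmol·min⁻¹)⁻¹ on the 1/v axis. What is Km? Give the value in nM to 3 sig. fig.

0.0626 nM

y-intercept = 1/Vmax ⇒ Vmax = 4.41 nmol·min⁻¹; slope = Km/Vmax ⇒ Km = slope × Vmax.
Km = 0.0142 × 4.41 = 0.0626 nM.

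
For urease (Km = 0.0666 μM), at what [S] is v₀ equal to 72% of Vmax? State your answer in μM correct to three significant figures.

0.171 μM

v/Vmax = [S]/(Km+[S]) = 0.72, so [S] = Km·0.72/(1 − 0.72) = 0.0666 × 2.571.
[S] = 0.171 μM.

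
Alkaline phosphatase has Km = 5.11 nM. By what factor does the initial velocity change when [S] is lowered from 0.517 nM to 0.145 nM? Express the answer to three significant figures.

0.300

The fractional saturations are [S]/(Km+[S]) = 0.517/5.627 = 0.09188 and 0.145/5.255 = 0.02759.
v₂/v₁ is just their ratio: 0.02759/0.09188 = 0.300.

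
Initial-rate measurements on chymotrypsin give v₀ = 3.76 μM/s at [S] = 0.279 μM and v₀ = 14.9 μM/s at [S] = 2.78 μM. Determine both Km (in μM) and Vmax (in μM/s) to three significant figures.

From v = Vmax[S]/(Km+[S]), each point gives Vmax = v(Km+[S])/[S].
Equating: 3.76(Km+0.279)/0.279 = 14.9(Km+2.78)/2.78.
13.48·Km + 3.76 = 5.360·Km + 14.9, so (13.48 − 5.360)·Km = 14.9 − 3.76.
Km = 11.14/8.117 = 1.37 μM; then Vmax = 3.76(1.37+0.279)/0.279 = 22.3 μM/s.

Km = 1.37 μM; Vmax = 22.3 μM/s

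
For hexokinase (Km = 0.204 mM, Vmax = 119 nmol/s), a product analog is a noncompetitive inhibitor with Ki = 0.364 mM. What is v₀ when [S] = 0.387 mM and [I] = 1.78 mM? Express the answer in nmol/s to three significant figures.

13.2 nmol/s

With α = 1 + [I]/Ki = 1 + 1.78/0.364 = 5.890, the noncompetitive rate law is v = (Vmax/α)·[S] / (Km + [S]).
v = (119/5.890)×0.387 / (0.204 + 0.387) = 7.819/0.5910 = 13.2 nmol/s.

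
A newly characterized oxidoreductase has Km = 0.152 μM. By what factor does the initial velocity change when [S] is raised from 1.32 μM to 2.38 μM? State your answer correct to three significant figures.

Since Vmax cancels, v₂/v₁ = [S]₂(Km+[S]₁) / [S]₁(Km+[S]₂).
= 2.38×(0.152+1.32) / (1.32×(0.152+2.38)) = 3.503/3.342 = 1.05.

1.05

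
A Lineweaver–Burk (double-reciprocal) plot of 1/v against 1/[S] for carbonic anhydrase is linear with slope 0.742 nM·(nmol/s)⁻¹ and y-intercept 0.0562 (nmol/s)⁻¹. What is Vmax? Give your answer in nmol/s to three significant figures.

17.8 nmol/s

The y-intercept of a Lineweaver–Burk plot equals 1/Vmax, so Vmax = 1/0.0562 = 17.8 nmol/s.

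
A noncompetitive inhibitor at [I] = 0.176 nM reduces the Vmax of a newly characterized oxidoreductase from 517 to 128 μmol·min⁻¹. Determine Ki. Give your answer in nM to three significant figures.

0.0579 nM

Noncompetitive: Vmax,app = Vmax/α with α = 1 + [I]/Ki.
α = Vmax/Vmax,app = 517/128 = 4.039.
Since α = 1 + [I]/Ki, [I]/Ki = 4.039 − 1 = 3.039 and Ki = 0.176/3.039 = 0.0579 nM.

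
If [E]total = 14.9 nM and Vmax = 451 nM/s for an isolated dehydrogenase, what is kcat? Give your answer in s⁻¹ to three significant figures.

30.3 s⁻¹

kcat = Vmax/[E]total = 451 nM/s / 14.9 nM = 30.3 s⁻¹.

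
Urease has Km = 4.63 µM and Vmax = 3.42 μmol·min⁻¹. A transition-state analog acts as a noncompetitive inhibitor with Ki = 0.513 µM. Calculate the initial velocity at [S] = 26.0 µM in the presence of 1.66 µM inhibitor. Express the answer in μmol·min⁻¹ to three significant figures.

α = 1 + [I]/Ki = 1 + 1.66/0.513 = 4.236.
For a noncompetitive inhibitor, Vmax is reduced to Vmax/α while Km is unchanged: Km,app = 4.63 µM, Vmax,app = 0.807 μmol·min⁻¹.
v = Vmax,app·[S]/(Km,app + [S]) = 0.807 × 26.0/(4.63 + 26.0) = 0.685 μmol·min⁻¹.

0.685 μmol·min⁻¹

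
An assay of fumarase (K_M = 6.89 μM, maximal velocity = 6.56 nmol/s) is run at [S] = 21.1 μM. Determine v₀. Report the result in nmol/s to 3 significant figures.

4.95 nmol/s

[S]/(Km+[S]) = 21.1/27.99 = 0.7538, the fractional saturation.
v = 0.7538 × Vmax = 0.7538 × 6.56 = 4.95 nmol/s.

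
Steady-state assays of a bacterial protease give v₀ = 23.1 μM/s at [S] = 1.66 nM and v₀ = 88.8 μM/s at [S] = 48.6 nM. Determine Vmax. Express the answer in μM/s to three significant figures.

In reciprocal form, 1/v = (Km/Vmax)·(1/[S]) + 1/Vmax. The two points give (1/[S], 1/v) = (0.6024, 0.04329) and (0.02058, 0.01126).
Slope = (0.04329 − 0.01126)/(0.6024 − 0.02058) = 0.05505; intercept = 0.04329 − 0.05505×0.6024 = 0.01013.
Vmax = 1/intercept = 98.7 μM/s; Km = slope × Vmax = 0.05505 × 98.7 = 5.43 nM.

98.7 μM/s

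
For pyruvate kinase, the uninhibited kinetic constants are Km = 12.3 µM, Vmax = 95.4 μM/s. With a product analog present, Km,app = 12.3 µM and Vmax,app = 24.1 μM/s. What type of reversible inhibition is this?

noncompetitive

Vmax decreases (95.4 → 24.1 μM/s) while Km is unchanged — pure noncompetitive inhibition.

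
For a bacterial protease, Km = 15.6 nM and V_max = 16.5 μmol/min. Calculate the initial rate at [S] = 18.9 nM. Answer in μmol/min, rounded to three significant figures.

[S]/(Km+[S]) = 18.9/34.50 = 0.5478, the fractional saturation.
v = 0.5478 × Vmax = 0.5478 × 16.5 = 9.04 μmol/min.

9.04 μmol/min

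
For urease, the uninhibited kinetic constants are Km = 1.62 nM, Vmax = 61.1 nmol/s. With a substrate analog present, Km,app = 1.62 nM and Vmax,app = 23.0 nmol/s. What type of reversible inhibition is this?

Vmax decreases (61.1 → 23.0 nmol/s) while Km is unchanged — pure noncompetitive inhibition.

noncompetitive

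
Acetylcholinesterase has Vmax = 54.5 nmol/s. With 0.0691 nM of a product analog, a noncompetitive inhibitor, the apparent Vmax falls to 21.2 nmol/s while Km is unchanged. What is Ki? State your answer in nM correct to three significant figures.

Noncompetitive: Vmax,app = Vmax/α with α = 1 + [I]/Ki.
α = Vmax/Vmax,app = 54.5/21.2 = 2.571.
Since α = 1 + [I]/Ki, [I]/Ki = 2.571 − 1 = 1.571 and Ki = 0.0691/1.571 = 0.0440 nM.

0.0440 nM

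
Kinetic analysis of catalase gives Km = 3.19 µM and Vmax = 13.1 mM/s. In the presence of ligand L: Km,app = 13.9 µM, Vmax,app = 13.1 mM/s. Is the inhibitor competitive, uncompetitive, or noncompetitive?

Km increases (3.19 → 13.9 µM) while Vmax is unchanged — the hallmark of competitive inhibition.

competitive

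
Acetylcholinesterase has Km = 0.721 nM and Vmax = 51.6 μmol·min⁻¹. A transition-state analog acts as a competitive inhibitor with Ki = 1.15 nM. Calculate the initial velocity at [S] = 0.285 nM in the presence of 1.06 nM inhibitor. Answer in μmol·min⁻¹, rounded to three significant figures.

With α = 1 + [I]/Ki = 1 + 1.06/1.15 = 1.922, the competitive rate law is v = Vmax[S] / (αKm + [S]).
v = 51.6×0.285 / (1.922×0.721 + 0.285) = 14.71/1.671 = 8.80 μmol·min⁻¹.

8.80 μmol·min⁻¹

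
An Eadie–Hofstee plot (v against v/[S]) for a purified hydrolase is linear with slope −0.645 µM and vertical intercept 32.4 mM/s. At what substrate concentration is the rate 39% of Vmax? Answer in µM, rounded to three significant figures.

0.412 µM

The Eadie–Hofstee slope gives Km = 0.645 µM (slope = −Km).
v/Vmax = [S]/(Km+[S]) = 0.39 ⇒ [S] = Km·0.39/(1−0.39) = 0.645 × 0.6393 = 0.412 µM.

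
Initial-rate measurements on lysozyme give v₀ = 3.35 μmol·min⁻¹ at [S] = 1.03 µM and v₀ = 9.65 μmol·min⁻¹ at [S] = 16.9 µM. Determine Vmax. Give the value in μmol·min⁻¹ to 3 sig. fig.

In reciprocal form, 1/v = (Km/Vmax)·(1/[S]) + 1/Vmax. The two points give (1/[S], 1/v) = (0.9709, 0.2985) and (0.05917, 0.1036).
Slope = (0.2985 − 0.1036)/(0.9709 − 0.05917) = 0.2138; intercept = 0.2985 − 0.2138×0.9709 = 0.09098.
Vmax = 1/intercept = 11.0 μmol·min⁻¹; Km = slope × Vmax = 0.2138 × 11.0 = 2.35 µM.

11.0 μmol·min⁻¹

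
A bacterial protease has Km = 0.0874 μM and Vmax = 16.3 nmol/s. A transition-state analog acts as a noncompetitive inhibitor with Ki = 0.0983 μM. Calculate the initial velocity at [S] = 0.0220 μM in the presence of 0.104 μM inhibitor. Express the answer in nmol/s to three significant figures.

1.59 nmol/s

With α = 1 + [I]/Ki = 1 + 0.104/0.0983 = 2.058, the noncompetitive rate law is v = (Vmax/α)·[S] / (Km + [S]).
v = (16.3/2.058)×0.0220 / (0.0874 + 0.0220) = 0.1742/0.1094 = 1.59 nmol/s.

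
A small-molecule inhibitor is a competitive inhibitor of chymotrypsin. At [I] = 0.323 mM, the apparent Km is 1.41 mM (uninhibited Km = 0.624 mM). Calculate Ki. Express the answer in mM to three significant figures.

0.256 mM

Competitive: Km,app = α·Km with α = 1 + [I]/Ki.
α = Km,app/Km = 1.41/0.624 = 2.260.
Since α = 1 + [I]/Ki, [I]/Ki = 2.260 − 1 = 1.260 and Ki = 0.323/1.260 = 0.256 mM.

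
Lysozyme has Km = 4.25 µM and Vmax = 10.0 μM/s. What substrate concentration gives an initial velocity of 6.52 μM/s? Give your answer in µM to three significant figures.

7.96 µM

Rearranging v = Vmax[S]/(Km+[S]) gives [S] = Km·v/(Vmax − v).
[S] = 4.25 × 6.52 / (10.0 − 6.52) = 27.71/3.480 = 7.96 µM.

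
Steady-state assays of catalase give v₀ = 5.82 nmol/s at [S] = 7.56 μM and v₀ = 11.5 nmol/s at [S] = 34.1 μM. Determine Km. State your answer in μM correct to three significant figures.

In reciprocal form, 1/v = (Km/Vmax)·(1/[S]) + 1/Vmax. The two points give (1/[S], 1/v) = (0.1323, 0.1718) and (0.02933, 0.08696).
Slope = (0.1718 − 0.08696)/(0.1323 − 0.02933) = 0.8243; intercept = 0.1718 − 0.8243×0.1323 = 0.06278.
Vmax = 1/intercept = 15.9 nmol/s; Km = slope × Vmax = 0.8243 × 15.9 = 13.1 μM.

13.1 μM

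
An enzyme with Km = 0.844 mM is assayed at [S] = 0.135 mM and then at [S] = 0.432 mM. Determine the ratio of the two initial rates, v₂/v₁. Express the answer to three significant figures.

2.46

The fractional saturations are [S]/(Km+[S]) = 0.135/0.9790 = 0.1379 and 0.432/1.276 = 0.3386.
v₂/v₁ is just their ratio: 0.3386/0.1379 = 2.46.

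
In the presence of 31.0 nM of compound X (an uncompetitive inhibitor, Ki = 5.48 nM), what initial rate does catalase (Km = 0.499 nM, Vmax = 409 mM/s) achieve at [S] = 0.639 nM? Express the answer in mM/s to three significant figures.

55.0 mM/s

α = 1 + [I]/Ki = 1 + 31.0/5.48 = 6.657.
For an uncompetitive inhibitor, both parameters are divided by α, giving Vmax/α and Km/α: Km,app = 0.0750 nM, Vmax,app = 61.4 mM/s.
v = Vmax,app·[S]/(Km,app + [S]) = 61.4 × 0.639/(0.0750 + 0.639) = 55.0 mM/s.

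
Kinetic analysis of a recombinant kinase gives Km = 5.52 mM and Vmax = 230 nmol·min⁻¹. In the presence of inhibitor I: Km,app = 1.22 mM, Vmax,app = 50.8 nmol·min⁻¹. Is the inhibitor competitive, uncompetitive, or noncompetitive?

Both Km and Vmax decrease by the same factor (~4.53-fold) — characteristic of uncompetitive inhibition.

uncompetitive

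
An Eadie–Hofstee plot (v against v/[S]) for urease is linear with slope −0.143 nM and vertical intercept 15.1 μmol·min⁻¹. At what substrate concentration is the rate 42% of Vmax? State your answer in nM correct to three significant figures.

The Eadie–Hofstee slope gives Km = 0.143 nM (slope = −Km).
v/Vmax = [S]/(Km+[S]) = 0.42 ⇒ [S] = Km·0.42/(1−0.42) = 0.143 × 0.7241 = 0.104 nM.

0.104 nM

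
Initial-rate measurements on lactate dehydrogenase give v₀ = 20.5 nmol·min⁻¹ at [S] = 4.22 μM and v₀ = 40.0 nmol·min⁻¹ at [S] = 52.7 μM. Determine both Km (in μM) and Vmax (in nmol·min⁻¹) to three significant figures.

Km = 4.76 μM; Vmax = 43.6 nmol·min⁻¹

In reciprocal form, 1/v = (Km/Vmax)·(1/[S]) + 1/Vmax. The two points give (1/[S], 1/v) = (0.2370, 0.04878) and (0.01898, 0.02500).
Slope = (0.04878 − 0.02500)/(0.2370 − 0.01898) = 0.1091; intercept = 0.04878 − 0.1091×0.2370 = 0.02293.
Vmax = 1/intercept = 43.6 nmol·min⁻¹; Km = slope × Vmax = 0.1091 × 43.6 = 4.76 μM.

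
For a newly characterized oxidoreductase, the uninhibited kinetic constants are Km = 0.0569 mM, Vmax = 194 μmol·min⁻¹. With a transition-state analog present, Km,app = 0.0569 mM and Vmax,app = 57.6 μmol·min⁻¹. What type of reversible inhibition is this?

Vmax decreases (194 → 57.6 μmol·min⁻¹) while Km is unchanged — pure noncompetitive inhibition.

noncompetitive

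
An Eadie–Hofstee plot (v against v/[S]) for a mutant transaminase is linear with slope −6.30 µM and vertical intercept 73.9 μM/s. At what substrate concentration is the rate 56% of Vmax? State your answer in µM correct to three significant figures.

The Eadie–Hofstee slope gives Km = 6.30 µM (slope = −Km).
v/Vmax = [S]/(Km+[S]) = 0.56 ⇒ [S] = Km·0.56/(1−0.56) = 6.30 × 1.273 = 8.02 µM.

8.02 µM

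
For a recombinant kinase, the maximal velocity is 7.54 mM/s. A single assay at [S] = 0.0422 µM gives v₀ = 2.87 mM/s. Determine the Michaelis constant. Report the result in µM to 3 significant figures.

v/Vmax = 2.87/7.54 = 0.3806 = [S]/(Km+[S]).
So Km + [S] = [S]/0.3806 = 0.1109 µM, giving Km = 0.1109 − 0.0422 = 0.0687 µM.

0.0687 µM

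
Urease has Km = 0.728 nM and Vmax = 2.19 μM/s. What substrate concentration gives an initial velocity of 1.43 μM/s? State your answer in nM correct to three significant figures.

Rearranging v = Vmax[S]/(Km+[S]) gives [S] = Km·v/(Vmax − v).
[S] = 0.728 × 1.43 / (2.19 − 1.43) = 1.041/0.7600 = 1.37 nM.

1.37 nM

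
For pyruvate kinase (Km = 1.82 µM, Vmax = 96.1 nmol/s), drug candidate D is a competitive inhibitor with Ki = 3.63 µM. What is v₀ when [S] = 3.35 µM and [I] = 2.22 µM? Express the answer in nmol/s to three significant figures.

51.2 nmol/s

With α = 1 + [I]/Ki = 1 + 2.22/3.63 = 1.612, the competitive rate law is v = Vmax[S] / (αKm + [S]).
v = 96.1×3.35 / (1.612×1.82 + 3.35) = 321.9/6.283 = 51.2 nmol/s.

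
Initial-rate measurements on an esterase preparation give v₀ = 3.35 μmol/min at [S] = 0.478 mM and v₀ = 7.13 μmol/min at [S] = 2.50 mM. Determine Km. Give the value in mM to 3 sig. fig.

0.909 mM

In reciprocal form, 1/v = (Km/Vmax)·(1/[S]) + 1/Vmax. The two points give (1/[S], 1/v) = (2.092, 0.2985) and (0.4000, 0.1403).
Slope = (0.2985 − 0.1403)/(2.092 − 0.4000) = 0.09353; intercept = 0.2985 − 0.09353×2.092 = 0.1028.
Vmax = 1/intercept = 9.72 μmol/min; Km = slope × Vmax = 0.09353 × 9.72 = 0.909 mM.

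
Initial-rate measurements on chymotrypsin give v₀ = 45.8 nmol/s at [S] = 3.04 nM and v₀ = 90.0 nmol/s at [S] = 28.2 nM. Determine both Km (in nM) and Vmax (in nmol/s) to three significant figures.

In reciprocal form, 1/v = (Km/Vmax)·(1/[S]) + 1/Vmax. The two points give (1/[S], 1/v) = (0.3289, 0.02183) and (0.03546, 0.01111).
Slope = (0.02183 − 0.01111)/(0.3289 − 0.03546) = 0.03654; intercept = 0.02183 − 0.03654×0.3289 = 0.009815.
Vmax = 1/intercept = 102 nmol/s; Km = slope × Vmax = 0.03654 × 102 = 3.72 nM.

Km = 3.72 nM; Vmax = 102 nmol/s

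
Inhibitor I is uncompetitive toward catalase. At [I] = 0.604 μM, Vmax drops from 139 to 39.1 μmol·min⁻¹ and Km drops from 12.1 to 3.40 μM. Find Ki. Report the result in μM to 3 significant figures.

Uncompetitive: Vmax,app = Vmax/α (and Km,app = Km/α) with α = 1 + [I]/Ki.
α = Vmax/Vmax,app = 139/39.1 = 3.555.
Since α = 1 + [I]/Ki, [I]/Ki = 3.555 − 1 = 2.555 and Ki = 0.604/2.555 = 0.236 μM.

0.236 μM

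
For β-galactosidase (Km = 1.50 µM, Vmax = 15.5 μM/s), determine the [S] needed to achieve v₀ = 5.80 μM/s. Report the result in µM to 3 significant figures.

0.897 µM

The required fractional saturation is v/Vmax = 5.80/15.5 = 0.3742.
Then [S]/(Km+[S]) = 0.3742 ⇒ [S] = 1.50 × 0.3742/(1 − 0.3742) = 0.897 µM.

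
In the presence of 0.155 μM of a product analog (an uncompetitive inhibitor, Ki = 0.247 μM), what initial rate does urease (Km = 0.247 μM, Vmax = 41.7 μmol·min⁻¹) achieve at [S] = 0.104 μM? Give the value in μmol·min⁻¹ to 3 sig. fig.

α = 1 + [I]/Ki = 1 + 0.155/0.247 = 1.628.
For an uncompetitive inhibitor, both parameters are divided by α, giving Vmax/α and Km/α: Km,app = 0.152 μM, Vmax,app = 25.6 μmol·min⁻¹.
v = Vmax,app·[S]/(Km,app + [S]) = 25.6 × 0.104/(0.152 + 0.104) = 10.4 μmol·min⁻¹.

10.4 μmol·min⁻¹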